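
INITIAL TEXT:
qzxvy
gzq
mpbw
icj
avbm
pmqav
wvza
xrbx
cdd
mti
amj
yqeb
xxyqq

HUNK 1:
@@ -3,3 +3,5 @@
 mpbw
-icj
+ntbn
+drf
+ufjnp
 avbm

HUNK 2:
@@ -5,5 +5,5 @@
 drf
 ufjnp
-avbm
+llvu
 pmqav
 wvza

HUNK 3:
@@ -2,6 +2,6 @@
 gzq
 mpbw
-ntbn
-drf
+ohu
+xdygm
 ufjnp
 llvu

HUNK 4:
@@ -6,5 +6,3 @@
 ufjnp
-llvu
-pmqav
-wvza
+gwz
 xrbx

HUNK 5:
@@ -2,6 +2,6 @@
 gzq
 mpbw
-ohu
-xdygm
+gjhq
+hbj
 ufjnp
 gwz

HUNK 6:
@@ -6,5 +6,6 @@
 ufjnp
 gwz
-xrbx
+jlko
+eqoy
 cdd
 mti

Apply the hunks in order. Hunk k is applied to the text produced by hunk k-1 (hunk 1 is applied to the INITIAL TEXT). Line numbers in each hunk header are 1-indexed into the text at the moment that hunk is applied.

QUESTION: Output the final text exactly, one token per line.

Answer: qzxvy
gzq
mpbw
gjhq
hbj
ufjnp
gwz
jlko
eqoy
cdd
mti
amj
yqeb
xxyqq

Derivation:
Hunk 1: at line 3 remove [icj] add [ntbn,drf,ufjnp] -> 15 lines: qzxvy gzq mpbw ntbn drf ufjnp avbm pmqav wvza xrbx cdd mti amj yqeb xxyqq
Hunk 2: at line 5 remove [avbm] add [llvu] -> 15 lines: qzxvy gzq mpbw ntbn drf ufjnp llvu pmqav wvza xrbx cdd mti amj yqeb xxyqq
Hunk 3: at line 2 remove [ntbn,drf] add [ohu,xdygm] -> 15 lines: qzxvy gzq mpbw ohu xdygm ufjnp llvu pmqav wvza xrbx cdd mti amj yqeb xxyqq
Hunk 4: at line 6 remove [llvu,pmqav,wvza] add [gwz] -> 13 lines: qzxvy gzq mpbw ohu xdygm ufjnp gwz xrbx cdd mti amj yqeb xxyqq
Hunk 5: at line 2 remove [ohu,xdygm] add [gjhq,hbj] -> 13 lines: qzxvy gzq mpbw gjhq hbj ufjnp gwz xrbx cdd mti amj yqeb xxyqq
Hunk 6: at line 6 remove [xrbx] add [jlko,eqoy] -> 14 lines: qzxvy gzq mpbw gjhq hbj ufjnp gwz jlko eqoy cdd mti amj yqeb xxyqq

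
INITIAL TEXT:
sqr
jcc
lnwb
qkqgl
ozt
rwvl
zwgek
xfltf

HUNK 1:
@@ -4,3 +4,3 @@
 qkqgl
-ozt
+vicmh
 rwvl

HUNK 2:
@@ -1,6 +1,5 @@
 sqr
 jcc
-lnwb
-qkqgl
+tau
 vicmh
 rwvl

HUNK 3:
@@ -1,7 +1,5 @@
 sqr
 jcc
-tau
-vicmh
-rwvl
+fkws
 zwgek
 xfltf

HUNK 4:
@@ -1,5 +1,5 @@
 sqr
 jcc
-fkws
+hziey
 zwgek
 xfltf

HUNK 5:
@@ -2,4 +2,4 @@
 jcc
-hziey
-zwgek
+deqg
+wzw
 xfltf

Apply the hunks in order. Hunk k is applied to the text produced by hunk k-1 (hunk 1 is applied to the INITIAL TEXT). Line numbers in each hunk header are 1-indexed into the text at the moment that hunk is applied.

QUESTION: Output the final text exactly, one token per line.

Hunk 1: at line 4 remove [ozt] add [vicmh] -> 8 lines: sqr jcc lnwb qkqgl vicmh rwvl zwgek xfltf
Hunk 2: at line 1 remove [lnwb,qkqgl] add [tau] -> 7 lines: sqr jcc tau vicmh rwvl zwgek xfltf
Hunk 3: at line 1 remove [tau,vicmh,rwvl] add [fkws] -> 5 lines: sqr jcc fkws zwgek xfltf
Hunk 4: at line 1 remove [fkws] add [hziey] -> 5 lines: sqr jcc hziey zwgek xfltf
Hunk 5: at line 2 remove [hziey,zwgek] add [deqg,wzw] -> 5 lines: sqr jcc deqg wzw xfltf

Answer: sqr
jcc
deqg
wzw
xfltf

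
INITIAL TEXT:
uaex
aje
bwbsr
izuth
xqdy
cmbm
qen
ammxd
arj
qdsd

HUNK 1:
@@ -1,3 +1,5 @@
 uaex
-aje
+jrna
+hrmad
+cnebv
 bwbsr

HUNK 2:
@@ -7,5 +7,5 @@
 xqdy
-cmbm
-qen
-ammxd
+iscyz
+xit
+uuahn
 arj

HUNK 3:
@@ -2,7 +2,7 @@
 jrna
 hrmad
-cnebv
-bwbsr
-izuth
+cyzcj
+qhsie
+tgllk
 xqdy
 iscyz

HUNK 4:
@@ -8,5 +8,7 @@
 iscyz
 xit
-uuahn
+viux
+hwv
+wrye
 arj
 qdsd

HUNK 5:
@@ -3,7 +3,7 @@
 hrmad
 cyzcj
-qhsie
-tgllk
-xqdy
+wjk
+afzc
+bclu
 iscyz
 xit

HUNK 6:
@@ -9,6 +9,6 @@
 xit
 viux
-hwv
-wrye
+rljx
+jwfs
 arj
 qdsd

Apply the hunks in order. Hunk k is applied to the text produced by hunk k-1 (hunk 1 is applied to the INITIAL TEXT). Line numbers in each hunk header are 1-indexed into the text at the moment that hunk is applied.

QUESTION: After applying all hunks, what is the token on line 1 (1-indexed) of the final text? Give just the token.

Answer: uaex

Derivation:
Hunk 1: at line 1 remove [aje] add [jrna,hrmad,cnebv] -> 12 lines: uaex jrna hrmad cnebv bwbsr izuth xqdy cmbm qen ammxd arj qdsd
Hunk 2: at line 7 remove [cmbm,qen,ammxd] add [iscyz,xit,uuahn] -> 12 lines: uaex jrna hrmad cnebv bwbsr izuth xqdy iscyz xit uuahn arj qdsd
Hunk 3: at line 2 remove [cnebv,bwbsr,izuth] add [cyzcj,qhsie,tgllk] -> 12 lines: uaex jrna hrmad cyzcj qhsie tgllk xqdy iscyz xit uuahn arj qdsd
Hunk 4: at line 8 remove [uuahn] add [viux,hwv,wrye] -> 14 lines: uaex jrna hrmad cyzcj qhsie tgllk xqdy iscyz xit viux hwv wrye arj qdsd
Hunk 5: at line 3 remove [qhsie,tgllk,xqdy] add [wjk,afzc,bclu] -> 14 lines: uaex jrna hrmad cyzcj wjk afzc bclu iscyz xit viux hwv wrye arj qdsd
Hunk 6: at line 9 remove [hwv,wrye] add [rljx,jwfs] -> 14 lines: uaex jrna hrmad cyzcj wjk afzc bclu iscyz xit viux rljx jwfs arj qdsd
Final line 1: uaex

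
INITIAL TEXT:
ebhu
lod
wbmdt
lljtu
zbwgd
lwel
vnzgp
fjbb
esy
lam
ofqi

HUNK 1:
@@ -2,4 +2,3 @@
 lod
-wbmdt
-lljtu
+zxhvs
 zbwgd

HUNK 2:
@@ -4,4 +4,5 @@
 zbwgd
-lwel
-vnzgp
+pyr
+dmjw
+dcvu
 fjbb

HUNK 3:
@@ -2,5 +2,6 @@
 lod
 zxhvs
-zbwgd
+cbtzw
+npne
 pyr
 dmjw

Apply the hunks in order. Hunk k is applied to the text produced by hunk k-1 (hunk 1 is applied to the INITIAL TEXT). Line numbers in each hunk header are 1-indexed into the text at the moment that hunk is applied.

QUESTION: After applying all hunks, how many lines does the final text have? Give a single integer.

Hunk 1: at line 2 remove [wbmdt,lljtu] add [zxhvs] -> 10 lines: ebhu lod zxhvs zbwgd lwel vnzgp fjbb esy lam ofqi
Hunk 2: at line 4 remove [lwel,vnzgp] add [pyr,dmjw,dcvu] -> 11 lines: ebhu lod zxhvs zbwgd pyr dmjw dcvu fjbb esy lam ofqi
Hunk 3: at line 2 remove [zbwgd] add [cbtzw,npne] -> 12 lines: ebhu lod zxhvs cbtzw npne pyr dmjw dcvu fjbb esy lam ofqi
Final line count: 12

Answer: 12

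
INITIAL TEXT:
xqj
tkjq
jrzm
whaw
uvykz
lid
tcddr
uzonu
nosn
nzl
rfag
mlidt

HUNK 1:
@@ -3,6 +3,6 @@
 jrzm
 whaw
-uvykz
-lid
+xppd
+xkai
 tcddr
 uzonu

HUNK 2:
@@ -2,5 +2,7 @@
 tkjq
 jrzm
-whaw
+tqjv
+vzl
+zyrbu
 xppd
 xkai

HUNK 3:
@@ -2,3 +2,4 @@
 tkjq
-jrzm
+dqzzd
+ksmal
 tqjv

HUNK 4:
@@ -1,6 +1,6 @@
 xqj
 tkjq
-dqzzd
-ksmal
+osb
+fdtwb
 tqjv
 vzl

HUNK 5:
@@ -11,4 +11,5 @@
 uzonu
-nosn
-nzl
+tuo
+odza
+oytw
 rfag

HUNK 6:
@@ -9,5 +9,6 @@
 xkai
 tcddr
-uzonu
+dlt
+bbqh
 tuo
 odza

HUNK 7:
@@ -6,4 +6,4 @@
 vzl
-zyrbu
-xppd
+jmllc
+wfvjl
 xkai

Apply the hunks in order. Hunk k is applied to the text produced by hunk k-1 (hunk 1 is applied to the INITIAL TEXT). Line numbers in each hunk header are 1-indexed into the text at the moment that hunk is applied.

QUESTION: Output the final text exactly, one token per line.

Hunk 1: at line 3 remove [uvykz,lid] add [xppd,xkai] -> 12 lines: xqj tkjq jrzm whaw xppd xkai tcddr uzonu nosn nzl rfag mlidt
Hunk 2: at line 2 remove [whaw] add [tqjv,vzl,zyrbu] -> 14 lines: xqj tkjq jrzm tqjv vzl zyrbu xppd xkai tcddr uzonu nosn nzl rfag mlidt
Hunk 3: at line 2 remove [jrzm] add [dqzzd,ksmal] -> 15 lines: xqj tkjq dqzzd ksmal tqjv vzl zyrbu xppd xkai tcddr uzonu nosn nzl rfag mlidt
Hunk 4: at line 1 remove [dqzzd,ksmal] add [osb,fdtwb] -> 15 lines: xqj tkjq osb fdtwb tqjv vzl zyrbu xppd xkai tcddr uzonu nosn nzl rfag mlidt
Hunk 5: at line 11 remove [nosn,nzl] add [tuo,odza,oytw] -> 16 lines: xqj tkjq osb fdtwb tqjv vzl zyrbu xppd xkai tcddr uzonu tuo odza oytw rfag mlidt
Hunk 6: at line 9 remove [uzonu] add [dlt,bbqh] -> 17 lines: xqj tkjq osb fdtwb tqjv vzl zyrbu xppd xkai tcddr dlt bbqh tuo odza oytw rfag mlidt
Hunk 7: at line 6 remove [zyrbu,xppd] add [jmllc,wfvjl] -> 17 lines: xqj tkjq osb fdtwb tqjv vzl jmllc wfvjl xkai tcddr dlt bbqh tuo odza oytw rfag mlidt

Answer: xqj
tkjq
osb
fdtwb
tqjv
vzl
jmllc
wfvjl
xkai
tcddr
dlt
bbqh
tuo
odza
oytw
rfag
mlidt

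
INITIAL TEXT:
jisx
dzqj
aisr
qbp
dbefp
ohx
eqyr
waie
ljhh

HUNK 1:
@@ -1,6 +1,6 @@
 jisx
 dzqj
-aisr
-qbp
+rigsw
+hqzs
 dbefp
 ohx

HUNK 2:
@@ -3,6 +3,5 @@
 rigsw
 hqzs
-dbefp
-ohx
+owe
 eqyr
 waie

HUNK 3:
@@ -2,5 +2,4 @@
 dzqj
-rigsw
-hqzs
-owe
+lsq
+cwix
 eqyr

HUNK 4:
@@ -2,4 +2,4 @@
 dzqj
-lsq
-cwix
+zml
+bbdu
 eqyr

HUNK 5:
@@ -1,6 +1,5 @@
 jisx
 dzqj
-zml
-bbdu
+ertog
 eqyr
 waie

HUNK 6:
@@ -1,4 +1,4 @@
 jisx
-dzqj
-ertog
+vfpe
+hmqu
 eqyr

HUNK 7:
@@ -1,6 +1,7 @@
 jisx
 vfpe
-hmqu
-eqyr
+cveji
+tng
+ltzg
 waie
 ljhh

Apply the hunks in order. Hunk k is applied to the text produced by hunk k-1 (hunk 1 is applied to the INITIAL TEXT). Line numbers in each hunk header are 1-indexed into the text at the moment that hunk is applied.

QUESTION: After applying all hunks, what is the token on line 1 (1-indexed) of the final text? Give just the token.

Hunk 1: at line 1 remove [aisr,qbp] add [rigsw,hqzs] -> 9 lines: jisx dzqj rigsw hqzs dbefp ohx eqyr waie ljhh
Hunk 2: at line 3 remove [dbefp,ohx] add [owe] -> 8 lines: jisx dzqj rigsw hqzs owe eqyr waie ljhh
Hunk 3: at line 2 remove [rigsw,hqzs,owe] add [lsq,cwix] -> 7 lines: jisx dzqj lsq cwix eqyr waie ljhh
Hunk 4: at line 2 remove [lsq,cwix] add [zml,bbdu] -> 7 lines: jisx dzqj zml bbdu eqyr waie ljhh
Hunk 5: at line 1 remove [zml,bbdu] add [ertog] -> 6 lines: jisx dzqj ertog eqyr waie ljhh
Hunk 6: at line 1 remove [dzqj,ertog] add [vfpe,hmqu] -> 6 lines: jisx vfpe hmqu eqyr waie ljhh
Hunk 7: at line 1 remove [hmqu,eqyr] add [cveji,tng,ltzg] -> 7 lines: jisx vfpe cveji tng ltzg waie ljhh
Final line 1: jisx

Answer: jisx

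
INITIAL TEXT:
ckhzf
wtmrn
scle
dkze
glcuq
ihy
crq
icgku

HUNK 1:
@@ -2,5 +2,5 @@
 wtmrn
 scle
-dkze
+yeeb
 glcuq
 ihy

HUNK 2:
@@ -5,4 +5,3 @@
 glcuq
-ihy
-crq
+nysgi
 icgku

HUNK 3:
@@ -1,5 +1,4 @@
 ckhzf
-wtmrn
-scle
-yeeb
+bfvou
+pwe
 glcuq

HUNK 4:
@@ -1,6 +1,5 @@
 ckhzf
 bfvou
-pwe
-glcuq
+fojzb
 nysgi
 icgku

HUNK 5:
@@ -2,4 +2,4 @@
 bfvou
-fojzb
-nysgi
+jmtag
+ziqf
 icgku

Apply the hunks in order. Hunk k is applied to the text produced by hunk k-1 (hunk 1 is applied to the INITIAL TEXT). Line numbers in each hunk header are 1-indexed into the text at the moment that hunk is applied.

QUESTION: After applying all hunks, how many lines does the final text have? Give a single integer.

Answer: 5

Derivation:
Hunk 1: at line 2 remove [dkze] add [yeeb] -> 8 lines: ckhzf wtmrn scle yeeb glcuq ihy crq icgku
Hunk 2: at line 5 remove [ihy,crq] add [nysgi] -> 7 lines: ckhzf wtmrn scle yeeb glcuq nysgi icgku
Hunk 3: at line 1 remove [wtmrn,scle,yeeb] add [bfvou,pwe] -> 6 lines: ckhzf bfvou pwe glcuq nysgi icgku
Hunk 4: at line 1 remove [pwe,glcuq] add [fojzb] -> 5 lines: ckhzf bfvou fojzb nysgi icgku
Hunk 5: at line 2 remove [fojzb,nysgi] add [jmtag,ziqf] -> 5 lines: ckhzf bfvou jmtag ziqf icgku
Final line count: 5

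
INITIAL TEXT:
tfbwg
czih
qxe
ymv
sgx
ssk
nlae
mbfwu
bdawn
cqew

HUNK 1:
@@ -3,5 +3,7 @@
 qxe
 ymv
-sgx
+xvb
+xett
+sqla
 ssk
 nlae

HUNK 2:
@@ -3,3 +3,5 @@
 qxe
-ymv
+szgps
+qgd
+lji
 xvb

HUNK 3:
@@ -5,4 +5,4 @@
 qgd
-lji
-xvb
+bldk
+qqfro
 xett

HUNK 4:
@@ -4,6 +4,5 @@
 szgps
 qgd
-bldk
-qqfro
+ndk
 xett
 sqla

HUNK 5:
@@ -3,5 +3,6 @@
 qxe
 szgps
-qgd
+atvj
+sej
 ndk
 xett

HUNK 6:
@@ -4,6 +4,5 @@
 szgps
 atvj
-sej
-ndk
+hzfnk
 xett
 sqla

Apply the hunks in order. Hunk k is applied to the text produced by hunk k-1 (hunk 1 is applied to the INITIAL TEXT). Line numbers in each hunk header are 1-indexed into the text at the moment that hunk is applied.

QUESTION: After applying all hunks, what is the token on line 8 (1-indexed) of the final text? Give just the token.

Answer: sqla

Derivation:
Hunk 1: at line 3 remove [sgx] add [xvb,xett,sqla] -> 12 lines: tfbwg czih qxe ymv xvb xett sqla ssk nlae mbfwu bdawn cqew
Hunk 2: at line 3 remove [ymv] add [szgps,qgd,lji] -> 14 lines: tfbwg czih qxe szgps qgd lji xvb xett sqla ssk nlae mbfwu bdawn cqew
Hunk 3: at line 5 remove [lji,xvb] add [bldk,qqfro] -> 14 lines: tfbwg czih qxe szgps qgd bldk qqfro xett sqla ssk nlae mbfwu bdawn cqew
Hunk 4: at line 4 remove [bldk,qqfro] add [ndk] -> 13 lines: tfbwg czih qxe szgps qgd ndk xett sqla ssk nlae mbfwu bdawn cqew
Hunk 5: at line 3 remove [qgd] add [atvj,sej] -> 14 lines: tfbwg czih qxe szgps atvj sej ndk xett sqla ssk nlae mbfwu bdawn cqew
Hunk 6: at line 4 remove [sej,ndk] add [hzfnk] -> 13 lines: tfbwg czih qxe szgps atvj hzfnk xett sqla ssk nlae mbfwu bdawn cqew
Final line 8: sqla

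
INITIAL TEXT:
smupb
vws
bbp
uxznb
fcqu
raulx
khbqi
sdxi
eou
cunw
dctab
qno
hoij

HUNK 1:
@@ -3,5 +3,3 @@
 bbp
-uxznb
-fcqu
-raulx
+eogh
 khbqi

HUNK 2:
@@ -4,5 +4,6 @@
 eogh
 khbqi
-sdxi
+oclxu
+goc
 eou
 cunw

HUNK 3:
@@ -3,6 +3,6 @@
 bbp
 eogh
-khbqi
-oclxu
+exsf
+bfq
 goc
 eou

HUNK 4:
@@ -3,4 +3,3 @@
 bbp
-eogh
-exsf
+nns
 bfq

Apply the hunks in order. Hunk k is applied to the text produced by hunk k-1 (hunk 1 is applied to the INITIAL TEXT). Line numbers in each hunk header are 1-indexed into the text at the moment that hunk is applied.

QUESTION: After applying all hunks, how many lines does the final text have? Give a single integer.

Answer: 11

Derivation:
Hunk 1: at line 3 remove [uxznb,fcqu,raulx] add [eogh] -> 11 lines: smupb vws bbp eogh khbqi sdxi eou cunw dctab qno hoij
Hunk 2: at line 4 remove [sdxi] add [oclxu,goc] -> 12 lines: smupb vws bbp eogh khbqi oclxu goc eou cunw dctab qno hoij
Hunk 3: at line 3 remove [khbqi,oclxu] add [exsf,bfq] -> 12 lines: smupb vws bbp eogh exsf bfq goc eou cunw dctab qno hoij
Hunk 4: at line 3 remove [eogh,exsf] add [nns] -> 11 lines: smupb vws bbp nns bfq goc eou cunw dctab qno hoij
Final line count: 11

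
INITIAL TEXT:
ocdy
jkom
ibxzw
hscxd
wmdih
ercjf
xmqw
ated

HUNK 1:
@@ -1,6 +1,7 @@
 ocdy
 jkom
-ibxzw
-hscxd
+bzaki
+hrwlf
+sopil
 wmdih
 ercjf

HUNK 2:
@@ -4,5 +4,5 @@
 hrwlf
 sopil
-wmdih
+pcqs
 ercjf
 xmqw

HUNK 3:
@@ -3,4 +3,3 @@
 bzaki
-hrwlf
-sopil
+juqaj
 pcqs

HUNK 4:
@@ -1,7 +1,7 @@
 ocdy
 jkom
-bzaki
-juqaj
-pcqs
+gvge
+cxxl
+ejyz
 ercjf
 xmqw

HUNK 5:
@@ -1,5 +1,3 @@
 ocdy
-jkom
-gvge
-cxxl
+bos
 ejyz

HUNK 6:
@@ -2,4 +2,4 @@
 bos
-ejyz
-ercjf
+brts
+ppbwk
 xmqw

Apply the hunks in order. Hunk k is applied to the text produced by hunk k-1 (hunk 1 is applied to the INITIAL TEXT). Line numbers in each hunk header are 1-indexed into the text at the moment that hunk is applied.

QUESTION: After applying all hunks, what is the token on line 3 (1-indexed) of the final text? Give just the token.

Hunk 1: at line 1 remove [ibxzw,hscxd] add [bzaki,hrwlf,sopil] -> 9 lines: ocdy jkom bzaki hrwlf sopil wmdih ercjf xmqw ated
Hunk 2: at line 4 remove [wmdih] add [pcqs] -> 9 lines: ocdy jkom bzaki hrwlf sopil pcqs ercjf xmqw ated
Hunk 3: at line 3 remove [hrwlf,sopil] add [juqaj] -> 8 lines: ocdy jkom bzaki juqaj pcqs ercjf xmqw ated
Hunk 4: at line 1 remove [bzaki,juqaj,pcqs] add [gvge,cxxl,ejyz] -> 8 lines: ocdy jkom gvge cxxl ejyz ercjf xmqw ated
Hunk 5: at line 1 remove [jkom,gvge,cxxl] add [bos] -> 6 lines: ocdy bos ejyz ercjf xmqw ated
Hunk 6: at line 2 remove [ejyz,ercjf] add [brts,ppbwk] -> 6 lines: ocdy bos brts ppbwk xmqw ated
Final line 3: brts

Answer: brts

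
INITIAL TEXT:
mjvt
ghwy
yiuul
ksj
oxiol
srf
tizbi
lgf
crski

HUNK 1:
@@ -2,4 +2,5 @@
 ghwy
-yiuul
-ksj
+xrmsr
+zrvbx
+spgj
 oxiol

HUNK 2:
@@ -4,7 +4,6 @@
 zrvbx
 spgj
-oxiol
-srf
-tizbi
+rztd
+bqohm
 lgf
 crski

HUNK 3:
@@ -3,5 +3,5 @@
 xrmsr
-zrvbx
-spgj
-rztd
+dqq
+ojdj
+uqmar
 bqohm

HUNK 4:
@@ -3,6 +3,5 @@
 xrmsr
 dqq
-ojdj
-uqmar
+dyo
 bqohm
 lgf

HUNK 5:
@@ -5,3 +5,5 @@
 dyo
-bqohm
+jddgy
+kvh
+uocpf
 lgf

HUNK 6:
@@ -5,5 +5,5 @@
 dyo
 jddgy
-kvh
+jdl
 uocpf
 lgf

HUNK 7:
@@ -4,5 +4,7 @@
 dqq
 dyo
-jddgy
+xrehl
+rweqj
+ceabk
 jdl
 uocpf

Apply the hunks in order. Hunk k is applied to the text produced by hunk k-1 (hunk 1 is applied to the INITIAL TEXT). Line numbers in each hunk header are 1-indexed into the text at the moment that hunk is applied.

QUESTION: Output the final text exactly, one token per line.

Hunk 1: at line 2 remove [yiuul,ksj] add [xrmsr,zrvbx,spgj] -> 10 lines: mjvt ghwy xrmsr zrvbx spgj oxiol srf tizbi lgf crski
Hunk 2: at line 4 remove [oxiol,srf,tizbi] add [rztd,bqohm] -> 9 lines: mjvt ghwy xrmsr zrvbx spgj rztd bqohm lgf crski
Hunk 3: at line 3 remove [zrvbx,spgj,rztd] add [dqq,ojdj,uqmar] -> 9 lines: mjvt ghwy xrmsr dqq ojdj uqmar bqohm lgf crski
Hunk 4: at line 3 remove [ojdj,uqmar] add [dyo] -> 8 lines: mjvt ghwy xrmsr dqq dyo bqohm lgf crski
Hunk 5: at line 5 remove [bqohm] add [jddgy,kvh,uocpf] -> 10 lines: mjvt ghwy xrmsr dqq dyo jddgy kvh uocpf lgf crski
Hunk 6: at line 5 remove [kvh] add [jdl] -> 10 lines: mjvt ghwy xrmsr dqq dyo jddgy jdl uocpf lgf crski
Hunk 7: at line 4 remove [jddgy] add [xrehl,rweqj,ceabk] -> 12 lines: mjvt ghwy xrmsr dqq dyo xrehl rweqj ceabk jdl uocpf lgf crski

Answer: mjvt
ghwy
xrmsr
dqq
dyo
xrehl
rweqj
ceabk
jdl
uocpf
lgf
crski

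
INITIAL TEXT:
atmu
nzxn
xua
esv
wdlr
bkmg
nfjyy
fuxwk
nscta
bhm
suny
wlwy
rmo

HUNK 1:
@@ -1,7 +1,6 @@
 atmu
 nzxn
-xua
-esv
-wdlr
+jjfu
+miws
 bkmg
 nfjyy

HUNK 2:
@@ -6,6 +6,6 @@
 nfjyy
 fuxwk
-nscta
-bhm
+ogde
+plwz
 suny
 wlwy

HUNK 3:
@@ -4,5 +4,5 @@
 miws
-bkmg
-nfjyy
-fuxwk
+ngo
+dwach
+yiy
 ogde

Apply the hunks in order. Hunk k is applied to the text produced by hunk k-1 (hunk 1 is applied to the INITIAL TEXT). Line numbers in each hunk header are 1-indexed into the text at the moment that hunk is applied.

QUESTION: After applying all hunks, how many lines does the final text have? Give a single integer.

Answer: 12

Derivation:
Hunk 1: at line 1 remove [xua,esv,wdlr] add [jjfu,miws] -> 12 lines: atmu nzxn jjfu miws bkmg nfjyy fuxwk nscta bhm suny wlwy rmo
Hunk 2: at line 6 remove [nscta,bhm] add [ogde,plwz] -> 12 lines: atmu nzxn jjfu miws bkmg nfjyy fuxwk ogde plwz suny wlwy rmo
Hunk 3: at line 4 remove [bkmg,nfjyy,fuxwk] add [ngo,dwach,yiy] -> 12 lines: atmu nzxn jjfu miws ngo dwach yiy ogde plwz suny wlwy rmo
Final line count: 12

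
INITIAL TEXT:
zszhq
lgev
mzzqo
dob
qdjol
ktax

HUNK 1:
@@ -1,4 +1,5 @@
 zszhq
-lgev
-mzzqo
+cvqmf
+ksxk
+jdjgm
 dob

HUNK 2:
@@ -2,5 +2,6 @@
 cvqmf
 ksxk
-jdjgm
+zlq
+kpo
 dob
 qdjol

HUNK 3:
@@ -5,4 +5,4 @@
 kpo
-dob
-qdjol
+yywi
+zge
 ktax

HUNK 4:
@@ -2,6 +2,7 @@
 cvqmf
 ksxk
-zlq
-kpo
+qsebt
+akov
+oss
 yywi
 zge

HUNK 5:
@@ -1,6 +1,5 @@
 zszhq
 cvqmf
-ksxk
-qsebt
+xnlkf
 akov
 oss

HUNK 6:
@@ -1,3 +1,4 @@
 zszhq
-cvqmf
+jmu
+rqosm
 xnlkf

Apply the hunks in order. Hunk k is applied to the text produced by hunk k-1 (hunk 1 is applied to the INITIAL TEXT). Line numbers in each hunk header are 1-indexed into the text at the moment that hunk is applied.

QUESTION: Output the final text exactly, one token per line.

Answer: zszhq
jmu
rqosm
xnlkf
akov
oss
yywi
zge
ktax

Derivation:
Hunk 1: at line 1 remove [lgev,mzzqo] add [cvqmf,ksxk,jdjgm] -> 7 lines: zszhq cvqmf ksxk jdjgm dob qdjol ktax
Hunk 2: at line 2 remove [jdjgm] add [zlq,kpo] -> 8 lines: zszhq cvqmf ksxk zlq kpo dob qdjol ktax
Hunk 3: at line 5 remove [dob,qdjol] add [yywi,zge] -> 8 lines: zszhq cvqmf ksxk zlq kpo yywi zge ktax
Hunk 4: at line 2 remove [zlq,kpo] add [qsebt,akov,oss] -> 9 lines: zszhq cvqmf ksxk qsebt akov oss yywi zge ktax
Hunk 5: at line 1 remove [ksxk,qsebt] add [xnlkf] -> 8 lines: zszhq cvqmf xnlkf akov oss yywi zge ktax
Hunk 6: at line 1 remove [cvqmf] add [jmu,rqosm] -> 9 lines: zszhq jmu rqosm xnlkf akov oss yywi zge ktax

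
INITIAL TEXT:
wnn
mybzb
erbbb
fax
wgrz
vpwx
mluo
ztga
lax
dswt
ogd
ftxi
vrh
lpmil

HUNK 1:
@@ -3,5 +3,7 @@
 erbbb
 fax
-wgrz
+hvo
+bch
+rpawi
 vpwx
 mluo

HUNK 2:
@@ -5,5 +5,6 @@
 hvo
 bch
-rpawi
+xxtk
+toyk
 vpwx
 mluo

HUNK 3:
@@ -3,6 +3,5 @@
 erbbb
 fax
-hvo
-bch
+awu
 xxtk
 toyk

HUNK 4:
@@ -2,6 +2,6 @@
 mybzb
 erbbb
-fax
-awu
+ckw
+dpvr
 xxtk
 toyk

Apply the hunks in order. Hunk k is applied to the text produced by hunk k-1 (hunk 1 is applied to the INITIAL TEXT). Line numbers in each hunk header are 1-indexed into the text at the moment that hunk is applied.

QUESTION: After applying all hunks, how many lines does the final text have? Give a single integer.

Hunk 1: at line 3 remove [wgrz] add [hvo,bch,rpawi] -> 16 lines: wnn mybzb erbbb fax hvo bch rpawi vpwx mluo ztga lax dswt ogd ftxi vrh lpmil
Hunk 2: at line 5 remove [rpawi] add [xxtk,toyk] -> 17 lines: wnn mybzb erbbb fax hvo bch xxtk toyk vpwx mluo ztga lax dswt ogd ftxi vrh lpmil
Hunk 3: at line 3 remove [hvo,bch] add [awu] -> 16 lines: wnn mybzb erbbb fax awu xxtk toyk vpwx mluo ztga lax dswt ogd ftxi vrh lpmil
Hunk 4: at line 2 remove [fax,awu] add [ckw,dpvr] -> 16 lines: wnn mybzb erbbb ckw dpvr xxtk toyk vpwx mluo ztga lax dswt ogd ftxi vrh lpmil
Final line count: 16

Answer: 16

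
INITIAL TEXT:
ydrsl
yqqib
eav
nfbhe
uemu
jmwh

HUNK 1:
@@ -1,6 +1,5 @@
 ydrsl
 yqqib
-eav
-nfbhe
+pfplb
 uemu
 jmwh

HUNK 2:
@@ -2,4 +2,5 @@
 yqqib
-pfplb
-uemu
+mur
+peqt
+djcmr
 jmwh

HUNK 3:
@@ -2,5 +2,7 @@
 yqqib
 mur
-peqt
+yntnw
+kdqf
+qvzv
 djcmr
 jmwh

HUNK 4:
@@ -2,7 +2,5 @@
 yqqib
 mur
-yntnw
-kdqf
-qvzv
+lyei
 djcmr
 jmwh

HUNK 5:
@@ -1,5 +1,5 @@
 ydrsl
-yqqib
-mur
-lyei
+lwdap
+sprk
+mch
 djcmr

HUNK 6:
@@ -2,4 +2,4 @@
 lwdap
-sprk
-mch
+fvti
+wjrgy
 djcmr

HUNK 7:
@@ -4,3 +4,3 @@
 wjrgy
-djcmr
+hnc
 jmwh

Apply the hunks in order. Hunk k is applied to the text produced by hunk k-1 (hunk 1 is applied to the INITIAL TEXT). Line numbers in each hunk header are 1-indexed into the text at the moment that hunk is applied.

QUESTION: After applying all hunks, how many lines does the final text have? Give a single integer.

Answer: 6

Derivation:
Hunk 1: at line 1 remove [eav,nfbhe] add [pfplb] -> 5 lines: ydrsl yqqib pfplb uemu jmwh
Hunk 2: at line 2 remove [pfplb,uemu] add [mur,peqt,djcmr] -> 6 lines: ydrsl yqqib mur peqt djcmr jmwh
Hunk 3: at line 2 remove [peqt] add [yntnw,kdqf,qvzv] -> 8 lines: ydrsl yqqib mur yntnw kdqf qvzv djcmr jmwh
Hunk 4: at line 2 remove [yntnw,kdqf,qvzv] add [lyei] -> 6 lines: ydrsl yqqib mur lyei djcmr jmwh
Hunk 5: at line 1 remove [yqqib,mur,lyei] add [lwdap,sprk,mch] -> 6 lines: ydrsl lwdap sprk mch djcmr jmwh
Hunk 6: at line 2 remove [sprk,mch] add [fvti,wjrgy] -> 6 lines: ydrsl lwdap fvti wjrgy djcmr jmwh
Hunk 7: at line 4 remove [djcmr] add [hnc] -> 6 lines: ydrsl lwdap fvti wjrgy hnc jmwh
Final line count: 6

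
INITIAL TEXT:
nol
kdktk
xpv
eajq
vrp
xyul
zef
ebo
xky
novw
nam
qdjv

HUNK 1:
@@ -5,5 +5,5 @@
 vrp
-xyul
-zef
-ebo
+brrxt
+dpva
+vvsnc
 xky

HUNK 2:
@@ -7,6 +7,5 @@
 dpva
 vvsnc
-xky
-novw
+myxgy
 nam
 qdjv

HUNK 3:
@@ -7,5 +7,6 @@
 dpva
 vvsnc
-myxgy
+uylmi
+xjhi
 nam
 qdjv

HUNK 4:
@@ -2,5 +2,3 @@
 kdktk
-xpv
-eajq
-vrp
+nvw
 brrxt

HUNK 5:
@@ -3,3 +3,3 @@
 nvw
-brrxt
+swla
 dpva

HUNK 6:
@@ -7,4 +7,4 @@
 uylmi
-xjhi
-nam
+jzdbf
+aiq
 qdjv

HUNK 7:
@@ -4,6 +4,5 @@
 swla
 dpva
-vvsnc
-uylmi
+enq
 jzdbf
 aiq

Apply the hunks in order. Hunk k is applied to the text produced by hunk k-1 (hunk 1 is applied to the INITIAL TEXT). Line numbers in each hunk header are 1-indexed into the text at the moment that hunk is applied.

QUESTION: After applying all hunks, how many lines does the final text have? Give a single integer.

Answer: 9

Derivation:
Hunk 1: at line 5 remove [xyul,zef,ebo] add [brrxt,dpva,vvsnc] -> 12 lines: nol kdktk xpv eajq vrp brrxt dpva vvsnc xky novw nam qdjv
Hunk 2: at line 7 remove [xky,novw] add [myxgy] -> 11 lines: nol kdktk xpv eajq vrp brrxt dpva vvsnc myxgy nam qdjv
Hunk 3: at line 7 remove [myxgy] add [uylmi,xjhi] -> 12 lines: nol kdktk xpv eajq vrp brrxt dpva vvsnc uylmi xjhi nam qdjv
Hunk 4: at line 2 remove [xpv,eajq,vrp] add [nvw] -> 10 lines: nol kdktk nvw brrxt dpva vvsnc uylmi xjhi nam qdjv
Hunk 5: at line 3 remove [brrxt] add [swla] -> 10 lines: nol kdktk nvw swla dpva vvsnc uylmi xjhi nam qdjv
Hunk 6: at line 7 remove [xjhi,nam] add [jzdbf,aiq] -> 10 lines: nol kdktk nvw swla dpva vvsnc uylmi jzdbf aiq qdjv
Hunk 7: at line 4 remove [vvsnc,uylmi] add [enq] -> 9 lines: nol kdktk nvw swla dpva enq jzdbf aiq qdjv
Final line count: 9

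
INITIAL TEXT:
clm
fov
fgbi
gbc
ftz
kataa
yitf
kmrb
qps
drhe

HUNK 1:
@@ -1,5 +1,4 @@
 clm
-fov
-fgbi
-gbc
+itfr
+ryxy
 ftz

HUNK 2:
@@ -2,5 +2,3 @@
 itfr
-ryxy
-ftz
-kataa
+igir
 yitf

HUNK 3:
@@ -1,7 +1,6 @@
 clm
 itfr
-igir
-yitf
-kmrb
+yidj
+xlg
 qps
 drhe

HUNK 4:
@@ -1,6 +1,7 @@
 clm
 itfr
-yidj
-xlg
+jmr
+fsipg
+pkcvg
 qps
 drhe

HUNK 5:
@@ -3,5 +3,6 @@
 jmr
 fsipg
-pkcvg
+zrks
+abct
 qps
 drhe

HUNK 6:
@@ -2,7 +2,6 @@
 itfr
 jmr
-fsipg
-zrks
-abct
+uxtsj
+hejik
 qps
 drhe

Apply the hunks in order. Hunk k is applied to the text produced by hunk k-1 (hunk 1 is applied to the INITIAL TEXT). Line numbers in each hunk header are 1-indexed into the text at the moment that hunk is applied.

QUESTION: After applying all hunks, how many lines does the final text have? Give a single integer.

Hunk 1: at line 1 remove [fov,fgbi,gbc] add [itfr,ryxy] -> 9 lines: clm itfr ryxy ftz kataa yitf kmrb qps drhe
Hunk 2: at line 2 remove [ryxy,ftz,kataa] add [igir] -> 7 lines: clm itfr igir yitf kmrb qps drhe
Hunk 3: at line 1 remove [igir,yitf,kmrb] add [yidj,xlg] -> 6 lines: clm itfr yidj xlg qps drhe
Hunk 4: at line 1 remove [yidj,xlg] add [jmr,fsipg,pkcvg] -> 7 lines: clm itfr jmr fsipg pkcvg qps drhe
Hunk 5: at line 3 remove [pkcvg] add [zrks,abct] -> 8 lines: clm itfr jmr fsipg zrks abct qps drhe
Hunk 6: at line 2 remove [fsipg,zrks,abct] add [uxtsj,hejik] -> 7 lines: clm itfr jmr uxtsj hejik qps drhe
Final line count: 7

Answer: 7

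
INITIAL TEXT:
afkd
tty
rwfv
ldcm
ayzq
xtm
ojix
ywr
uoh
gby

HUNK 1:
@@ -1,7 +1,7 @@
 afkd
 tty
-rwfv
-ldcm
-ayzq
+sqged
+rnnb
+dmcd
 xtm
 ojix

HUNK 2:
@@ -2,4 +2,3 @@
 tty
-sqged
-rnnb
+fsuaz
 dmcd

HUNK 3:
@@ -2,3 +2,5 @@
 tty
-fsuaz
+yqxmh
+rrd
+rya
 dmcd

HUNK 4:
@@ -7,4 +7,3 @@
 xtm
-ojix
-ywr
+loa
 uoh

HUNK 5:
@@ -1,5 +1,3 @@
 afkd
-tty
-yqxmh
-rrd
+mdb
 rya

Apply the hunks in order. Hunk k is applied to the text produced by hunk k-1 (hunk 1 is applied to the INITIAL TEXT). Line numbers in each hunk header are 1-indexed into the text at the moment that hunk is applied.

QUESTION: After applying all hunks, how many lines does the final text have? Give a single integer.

Hunk 1: at line 1 remove [rwfv,ldcm,ayzq] add [sqged,rnnb,dmcd] -> 10 lines: afkd tty sqged rnnb dmcd xtm ojix ywr uoh gby
Hunk 2: at line 2 remove [sqged,rnnb] add [fsuaz] -> 9 lines: afkd tty fsuaz dmcd xtm ojix ywr uoh gby
Hunk 3: at line 2 remove [fsuaz] add [yqxmh,rrd,rya] -> 11 lines: afkd tty yqxmh rrd rya dmcd xtm ojix ywr uoh gby
Hunk 4: at line 7 remove [ojix,ywr] add [loa] -> 10 lines: afkd tty yqxmh rrd rya dmcd xtm loa uoh gby
Hunk 5: at line 1 remove [tty,yqxmh,rrd] add [mdb] -> 8 lines: afkd mdb rya dmcd xtm loa uoh gby
Final line count: 8

Answer: 8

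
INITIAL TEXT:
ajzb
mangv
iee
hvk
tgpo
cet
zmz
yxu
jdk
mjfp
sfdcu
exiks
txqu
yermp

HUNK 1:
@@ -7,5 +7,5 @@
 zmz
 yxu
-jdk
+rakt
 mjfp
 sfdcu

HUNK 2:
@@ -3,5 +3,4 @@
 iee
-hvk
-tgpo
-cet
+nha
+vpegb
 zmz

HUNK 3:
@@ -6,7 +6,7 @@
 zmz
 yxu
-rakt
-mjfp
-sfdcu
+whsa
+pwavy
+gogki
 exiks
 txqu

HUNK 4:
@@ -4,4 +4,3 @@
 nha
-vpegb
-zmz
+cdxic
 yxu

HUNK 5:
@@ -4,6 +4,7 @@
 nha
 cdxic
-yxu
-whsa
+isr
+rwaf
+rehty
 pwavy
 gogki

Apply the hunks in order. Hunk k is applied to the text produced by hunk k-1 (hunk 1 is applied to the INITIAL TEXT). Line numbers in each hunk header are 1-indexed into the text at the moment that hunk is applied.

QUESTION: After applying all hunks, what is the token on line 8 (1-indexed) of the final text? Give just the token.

Hunk 1: at line 7 remove [jdk] add [rakt] -> 14 lines: ajzb mangv iee hvk tgpo cet zmz yxu rakt mjfp sfdcu exiks txqu yermp
Hunk 2: at line 3 remove [hvk,tgpo,cet] add [nha,vpegb] -> 13 lines: ajzb mangv iee nha vpegb zmz yxu rakt mjfp sfdcu exiks txqu yermp
Hunk 3: at line 6 remove [rakt,mjfp,sfdcu] add [whsa,pwavy,gogki] -> 13 lines: ajzb mangv iee nha vpegb zmz yxu whsa pwavy gogki exiks txqu yermp
Hunk 4: at line 4 remove [vpegb,zmz] add [cdxic] -> 12 lines: ajzb mangv iee nha cdxic yxu whsa pwavy gogki exiks txqu yermp
Hunk 5: at line 4 remove [yxu,whsa] add [isr,rwaf,rehty] -> 13 lines: ajzb mangv iee nha cdxic isr rwaf rehty pwavy gogki exiks txqu yermp
Final line 8: rehty

Answer: rehty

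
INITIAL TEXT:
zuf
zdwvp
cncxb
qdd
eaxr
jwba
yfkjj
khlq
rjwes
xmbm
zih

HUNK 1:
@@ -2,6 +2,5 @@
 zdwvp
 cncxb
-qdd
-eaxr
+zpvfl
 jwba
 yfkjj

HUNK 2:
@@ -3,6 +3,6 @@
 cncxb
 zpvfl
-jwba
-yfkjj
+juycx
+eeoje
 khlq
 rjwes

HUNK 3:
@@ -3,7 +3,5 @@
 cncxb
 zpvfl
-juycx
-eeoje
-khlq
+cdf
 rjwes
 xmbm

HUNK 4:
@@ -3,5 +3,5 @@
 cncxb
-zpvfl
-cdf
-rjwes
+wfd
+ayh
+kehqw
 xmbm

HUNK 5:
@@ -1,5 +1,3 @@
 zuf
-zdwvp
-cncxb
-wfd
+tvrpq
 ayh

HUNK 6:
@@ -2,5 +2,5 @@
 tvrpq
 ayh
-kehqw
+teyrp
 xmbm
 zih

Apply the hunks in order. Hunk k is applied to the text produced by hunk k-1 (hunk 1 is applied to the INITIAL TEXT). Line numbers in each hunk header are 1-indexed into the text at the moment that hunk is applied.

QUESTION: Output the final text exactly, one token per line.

Hunk 1: at line 2 remove [qdd,eaxr] add [zpvfl] -> 10 lines: zuf zdwvp cncxb zpvfl jwba yfkjj khlq rjwes xmbm zih
Hunk 2: at line 3 remove [jwba,yfkjj] add [juycx,eeoje] -> 10 lines: zuf zdwvp cncxb zpvfl juycx eeoje khlq rjwes xmbm zih
Hunk 3: at line 3 remove [juycx,eeoje,khlq] add [cdf] -> 8 lines: zuf zdwvp cncxb zpvfl cdf rjwes xmbm zih
Hunk 4: at line 3 remove [zpvfl,cdf,rjwes] add [wfd,ayh,kehqw] -> 8 lines: zuf zdwvp cncxb wfd ayh kehqw xmbm zih
Hunk 5: at line 1 remove [zdwvp,cncxb,wfd] add [tvrpq] -> 6 lines: zuf tvrpq ayh kehqw xmbm zih
Hunk 6: at line 2 remove [kehqw] add [teyrp] -> 6 lines: zuf tvrpq ayh teyrp xmbm zih

Answer: zuf
tvrpq
ayh
teyrp
xmbm
zih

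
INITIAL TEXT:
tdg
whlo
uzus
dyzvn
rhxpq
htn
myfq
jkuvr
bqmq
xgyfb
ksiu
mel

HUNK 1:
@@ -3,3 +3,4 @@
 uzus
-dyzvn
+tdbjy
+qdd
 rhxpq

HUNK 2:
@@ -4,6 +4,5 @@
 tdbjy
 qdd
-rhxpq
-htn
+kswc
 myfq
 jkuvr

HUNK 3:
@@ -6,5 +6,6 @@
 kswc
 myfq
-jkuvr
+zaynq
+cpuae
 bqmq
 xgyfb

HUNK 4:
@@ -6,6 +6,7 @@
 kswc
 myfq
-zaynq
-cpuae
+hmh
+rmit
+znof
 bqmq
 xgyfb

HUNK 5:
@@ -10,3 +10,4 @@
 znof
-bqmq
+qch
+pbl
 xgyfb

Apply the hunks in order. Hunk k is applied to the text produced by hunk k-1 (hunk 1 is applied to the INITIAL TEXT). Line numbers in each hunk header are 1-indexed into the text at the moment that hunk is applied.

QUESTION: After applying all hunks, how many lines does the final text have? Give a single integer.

Hunk 1: at line 3 remove [dyzvn] add [tdbjy,qdd] -> 13 lines: tdg whlo uzus tdbjy qdd rhxpq htn myfq jkuvr bqmq xgyfb ksiu mel
Hunk 2: at line 4 remove [rhxpq,htn] add [kswc] -> 12 lines: tdg whlo uzus tdbjy qdd kswc myfq jkuvr bqmq xgyfb ksiu mel
Hunk 3: at line 6 remove [jkuvr] add [zaynq,cpuae] -> 13 lines: tdg whlo uzus tdbjy qdd kswc myfq zaynq cpuae bqmq xgyfb ksiu mel
Hunk 4: at line 6 remove [zaynq,cpuae] add [hmh,rmit,znof] -> 14 lines: tdg whlo uzus tdbjy qdd kswc myfq hmh rmit znof bqmq xgyfb ksiu mel
Hunk 5: at line 10 remove [bqmq] add [qch,pbl] -> 15 lines: tdg whlo uzus tdbjy qdd kswc myfq hmh rmit znof qch pbl xgyfb ksiu mel
Final line count: 15

Answer: 15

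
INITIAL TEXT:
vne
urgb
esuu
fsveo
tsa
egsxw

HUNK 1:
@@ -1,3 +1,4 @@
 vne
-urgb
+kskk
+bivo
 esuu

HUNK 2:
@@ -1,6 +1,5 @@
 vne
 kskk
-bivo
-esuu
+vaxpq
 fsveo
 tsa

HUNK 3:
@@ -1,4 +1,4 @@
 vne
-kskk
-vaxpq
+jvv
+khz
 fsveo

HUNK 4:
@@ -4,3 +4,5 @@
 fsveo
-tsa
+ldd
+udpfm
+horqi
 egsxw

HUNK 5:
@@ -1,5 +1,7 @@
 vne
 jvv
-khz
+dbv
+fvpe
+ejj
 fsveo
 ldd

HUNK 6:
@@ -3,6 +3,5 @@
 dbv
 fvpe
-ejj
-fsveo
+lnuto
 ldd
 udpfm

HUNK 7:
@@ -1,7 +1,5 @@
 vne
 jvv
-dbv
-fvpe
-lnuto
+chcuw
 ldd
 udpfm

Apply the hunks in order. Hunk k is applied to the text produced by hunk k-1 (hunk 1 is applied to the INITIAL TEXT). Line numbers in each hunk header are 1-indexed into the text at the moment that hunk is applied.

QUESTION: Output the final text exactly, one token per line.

Answer: vne
jvv
chcuw
ldd
udpfm
horqi
egsxw

Derivation:
Hunk 1: at line 1 remove [urgb] add [kskk,bivo] -> 7 lines: vne kskk bivo esuu fsveo tsa egsxw
Hunk 2: at line 1 remove [bivo,esuu] add [vaxpq] -> 6 lines: vne kskk vaxpq fsveo tsa egsxw
Hunk 3: at line 1 remove [kskk,vaxpq] add [jvv,khz] -> 6 lines: vne jvv khz fsveo tsa egsxw
Hunk 4: at line 4 remove [tsa] add [ldd,udpfm,horqi] -> 8 lines: vne jvv khz fsveo ldd udpfm horqi egsxw
Hunk 5: at line 1 remove [khz] add [dbv,fvpe,ejj] -> 10 lines: vne jvv dbv fvpe ejj fsveo ldd udpfm horqi egsxw
Hunk 6: at line 3 remove [ejj,fsveo] add [lnuto] -> 9 lines: vne jvv dbv fvpe lnuto ldd udpfm horqi egsxw
Hunk 7: at line 1 remove [dbv,fvpe,lnuto] add [chcuw] -> 7 lines: vne jvv chcuw ldd udpfm horqi egsxw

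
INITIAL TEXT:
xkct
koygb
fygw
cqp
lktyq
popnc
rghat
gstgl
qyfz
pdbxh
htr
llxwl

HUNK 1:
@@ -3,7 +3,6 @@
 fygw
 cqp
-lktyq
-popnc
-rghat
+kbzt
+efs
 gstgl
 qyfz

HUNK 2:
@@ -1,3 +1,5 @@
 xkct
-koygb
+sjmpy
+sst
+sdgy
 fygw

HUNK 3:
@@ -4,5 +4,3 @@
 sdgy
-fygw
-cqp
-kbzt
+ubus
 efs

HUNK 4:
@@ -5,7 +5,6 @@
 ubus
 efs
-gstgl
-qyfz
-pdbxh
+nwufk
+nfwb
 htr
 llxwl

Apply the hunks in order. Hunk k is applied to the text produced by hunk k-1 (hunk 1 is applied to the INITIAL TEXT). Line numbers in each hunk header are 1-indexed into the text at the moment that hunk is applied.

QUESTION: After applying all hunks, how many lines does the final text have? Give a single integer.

Hunk 1: at line 3 remove [lktyq,popnc,rghat] add [kbzt,efs] -> 11 lines: xkct koygb fygw cqp kbzt efs gstgl qyfz pdbxh htr llxwl
Hunk 2: at line 1 remove [koygb] add [sjmpy,sst,sdgy] -> 13 lines: xkct sjmpy sst sdgy fygw cqp kbzt efs gstgl qyfz pdbxh htr llxwl
Hunk 3: at line 4 remove [fygw,cqp,kbzt] add [ubus] -> 11 lines: xkct sjmpy sst sdgy ubus efs gstgl qyfz pdbxh htr llxwl
Hunk 4: at line 5 remove [gstgl,qyfz,pdbxh] add [nwufk,nfwb] -> 10 lines: xkct sjmpy sst sdgy ubus efs nwufk nfwb htr llxwl
Final line count: 10

Answer: 10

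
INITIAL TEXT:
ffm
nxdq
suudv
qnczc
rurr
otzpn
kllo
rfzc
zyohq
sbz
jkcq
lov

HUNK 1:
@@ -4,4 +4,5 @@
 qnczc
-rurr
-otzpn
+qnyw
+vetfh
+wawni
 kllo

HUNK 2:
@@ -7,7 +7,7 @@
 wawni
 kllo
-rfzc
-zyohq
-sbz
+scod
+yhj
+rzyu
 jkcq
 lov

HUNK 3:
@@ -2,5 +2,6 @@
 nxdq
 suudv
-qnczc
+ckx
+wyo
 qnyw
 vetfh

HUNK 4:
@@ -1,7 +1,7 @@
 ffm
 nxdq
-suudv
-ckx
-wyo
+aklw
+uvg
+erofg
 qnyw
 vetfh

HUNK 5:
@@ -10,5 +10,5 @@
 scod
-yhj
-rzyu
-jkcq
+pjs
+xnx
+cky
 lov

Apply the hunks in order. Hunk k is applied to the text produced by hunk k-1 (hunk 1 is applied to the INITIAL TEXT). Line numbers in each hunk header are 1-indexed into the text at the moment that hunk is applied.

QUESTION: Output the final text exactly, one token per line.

Hunk 1: at line 4 remove [rurr,otzpn] add [qnyw,vetfh,wawni] -> 13 lines: ffm nxdq suudv qnczc qnyw vetfh wawni kllo rfzc zyohq sbz jkcq lov
Hunk 2: at line 7 remove [rfzc,zyohq,sbz] add [scod,yhj,rzyu] -> 13 lines: ffm nxdq suudv qnczc qnyw vetfh wawni kllo scod yhj rzyu jkcq lov
Hunk 3: at line 2 remove [qnczc] add [ckx,wyo] -> 14 lines: ffm nxdq suudv ckx wyo qnyw vetfh wawni kllo scod yhj rzyu jkcq lov
Hunk 4: at line 1 remove [suudv,ckx,wyo] add [aklw,uvg,erofg] -> 14 lines: ffm nxdq aklw uvg erofg qnyw vetfh wawni kllo scod yhj rzyu jkcq lov
Hunk 5: at line 10 remove [yhj,rzyu,jkcq] add [pjs,xnx,cky] -> 14 lines: ffm nxdq aklw uvg erofg qnyw vetfh wawni kllo scod pjs xnx cky lov

Answer: ffm
nxdq
aklw
uvg
erofg
qnyw
vetfh
wawni
kllo
scod
pjs
xnx
cky
lov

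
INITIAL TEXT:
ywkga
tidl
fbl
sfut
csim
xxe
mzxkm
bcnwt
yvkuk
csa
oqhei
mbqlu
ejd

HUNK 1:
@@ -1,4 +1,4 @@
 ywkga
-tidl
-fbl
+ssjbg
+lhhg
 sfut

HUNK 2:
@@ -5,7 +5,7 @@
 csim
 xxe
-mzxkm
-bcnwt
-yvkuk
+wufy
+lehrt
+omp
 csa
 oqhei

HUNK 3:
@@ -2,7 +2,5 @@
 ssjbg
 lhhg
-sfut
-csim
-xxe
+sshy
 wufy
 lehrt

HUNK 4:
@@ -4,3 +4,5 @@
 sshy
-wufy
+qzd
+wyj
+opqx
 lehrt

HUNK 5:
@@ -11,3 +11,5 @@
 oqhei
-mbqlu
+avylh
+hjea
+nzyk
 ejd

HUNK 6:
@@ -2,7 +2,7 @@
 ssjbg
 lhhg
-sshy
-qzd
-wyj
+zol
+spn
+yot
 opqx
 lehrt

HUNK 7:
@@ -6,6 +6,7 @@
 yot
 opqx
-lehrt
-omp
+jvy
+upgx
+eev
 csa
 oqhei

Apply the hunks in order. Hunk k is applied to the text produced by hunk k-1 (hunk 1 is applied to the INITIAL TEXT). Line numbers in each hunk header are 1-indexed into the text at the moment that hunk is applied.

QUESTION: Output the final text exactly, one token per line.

Hunk 1: at line 1 remove [tidl,fbl] add [ssjbg,lhhg] -> 13 lines: ywkga ssjbg lhhg sfut csim xxe mzxkm bcnwt yvkuk csa oqhei mbqlu ejd
Hunk 2: at line 5 remove [mzxkm,bcnwt,yvkuk] add [wufy,lehrt,omp] -> 13 lines: ywkga ssjbg lhhg sfut csim xxe wufy lehrt omp csa oqhei mbqlu ejd
Hunk 3: at line 2 remove [sfut,csim,xxe] add [sshy] -> 11 lines: ywkga ssjbg lhhg sshy wufy lehrt omp csa oqhei mbqlu ejd
Hunk 4: at line 4 remove [wufy] add [qzd,wyj,opqx] -> 13 lines: ywkga ssjbg lhhg sshy qzd wyj opqx lehrt omp csa oqhei mbqlu ejd
Hunk 5: at line 11 remove [mbqlu] add [avylh,hjea,nzyk] -> 15 lines: ywkga ssjbg lhhg sshy qzd wyj opqx lehrt omp csa oqhei avylh hjea nzyk ejd
Hunk 6: at line 2 remove [sshy,qzd,wyj] add [zol,spn,yot] -> 15 lines: ywkga ssjbg lhhg zol spn yot opqx lehrt omp csa oqhei avylh hjea nzyk ejd
Hunk 7: at line 6 remove [lehrt,omp] add [jvy,upgx,eev] -> 16 lines: ywkga ssjbg lhhg zol spn yot opqx jvy upgx eev csa oqhei avylh hjea nzyk ejd

Answer: ywkga
ssjbg
lhhg
zol
spn
yot
opqx
jvy
upgx
eev
csa
oqhei
avylh
hjea
nzyk
ejd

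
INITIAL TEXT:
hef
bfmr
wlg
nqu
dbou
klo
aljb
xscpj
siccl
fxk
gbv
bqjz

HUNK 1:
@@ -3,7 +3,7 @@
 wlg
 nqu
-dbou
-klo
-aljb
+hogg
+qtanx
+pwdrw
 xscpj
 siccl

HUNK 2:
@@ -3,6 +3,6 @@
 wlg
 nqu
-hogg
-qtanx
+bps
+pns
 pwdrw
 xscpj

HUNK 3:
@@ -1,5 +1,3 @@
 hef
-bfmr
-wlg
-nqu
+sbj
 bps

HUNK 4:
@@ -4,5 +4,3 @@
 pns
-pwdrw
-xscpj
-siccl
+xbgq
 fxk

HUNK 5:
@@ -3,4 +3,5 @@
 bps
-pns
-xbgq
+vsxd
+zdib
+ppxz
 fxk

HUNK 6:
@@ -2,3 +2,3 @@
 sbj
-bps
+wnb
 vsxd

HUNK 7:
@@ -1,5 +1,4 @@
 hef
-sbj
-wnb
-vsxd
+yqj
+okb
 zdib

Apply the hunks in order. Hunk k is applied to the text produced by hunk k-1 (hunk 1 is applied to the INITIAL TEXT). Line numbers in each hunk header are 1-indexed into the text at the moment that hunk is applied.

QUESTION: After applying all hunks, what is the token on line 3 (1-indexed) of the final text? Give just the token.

Answer: okb

Derivation:
Hunk 1: at line 3 remove [dbou,klo,aljb] add [hogg,qtanx,pwdrw] -> 12 lines: hef bfmr wlg nqu hogg qtanx pwdrw xscpj siccl fxk gbv bqjz
Hunk 2: at line 3 remove [hogg,qtanx] add [bps,pns] -> 12 lines: hef bfmr wlg nqu bps pns pwdrw xscpj siccl fxk gbv bqjz
Hunk 3: at line 1 remove [bfmr,wlg,nqu] add [sbj] -> 10 lines: hef sbj bps pns pwdrw xscpj siccl fxk gbv bqjz
Hunk 4: at line 4 remove [pwdrw,xscpj,siccl] add [xbgq] -> 8 lines: hef sbj bps pns xbgq fxk gbv bqjz
Hunk 5: at line 3 remove [pns,xbgq] add [vsxd,zdib,ppxz] -> 9 lines: hef sbj bps vsxd zdib ppxz fxk gbv bqjz
Hunk 6: at line 2 remove [bps] add [wnb] -> 9 lines: hef sbj wnb vsxd zdib ppxz fxk gbv bqjz
Hunk 7: at line 1 remove [sbj,wnb,vsxd] add [yqj,okb] -> 8 lines: hef yqj okb zdib ppxz fxk gbv bqjz
Final line 3: okb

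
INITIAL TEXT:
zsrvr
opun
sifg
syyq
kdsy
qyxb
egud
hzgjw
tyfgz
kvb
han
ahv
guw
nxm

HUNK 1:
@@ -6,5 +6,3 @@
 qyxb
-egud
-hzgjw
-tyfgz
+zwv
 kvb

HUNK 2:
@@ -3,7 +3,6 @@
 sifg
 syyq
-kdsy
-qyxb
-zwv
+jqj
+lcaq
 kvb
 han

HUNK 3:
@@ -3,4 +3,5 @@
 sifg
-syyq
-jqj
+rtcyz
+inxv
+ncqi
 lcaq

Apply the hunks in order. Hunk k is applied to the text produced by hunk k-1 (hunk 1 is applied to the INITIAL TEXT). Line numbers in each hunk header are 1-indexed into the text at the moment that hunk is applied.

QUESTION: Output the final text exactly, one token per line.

Answer: zsrvr
opun
sifg
rtcyz
inxv
ncqi
lcaq
kvb
han
ahv
guw
nxm

Derivation:
Hunk 1: at line 6 remove [egud,hzgjw,tyfgz] add [zwv] -> 12 lines: zsrvr opun sifg syyq kdsy qyxb zwv kvb han ahv guw nxm
Hunk 2: at line 3 remove [kdsy,qyxb,zwv] add [jqj,lcaq] -> 11 lines: zsrvr opun sifg syyq jqj lcaq kvb han ahv guw nxm
Hunk 3: at line 3 remove [syyq,jqj] add [rtcyz,inxv,ncqi] -> 12 lines: zsrvr opun sifg rtcyz inxv ncqi lcaq kvb han ahv guw nxm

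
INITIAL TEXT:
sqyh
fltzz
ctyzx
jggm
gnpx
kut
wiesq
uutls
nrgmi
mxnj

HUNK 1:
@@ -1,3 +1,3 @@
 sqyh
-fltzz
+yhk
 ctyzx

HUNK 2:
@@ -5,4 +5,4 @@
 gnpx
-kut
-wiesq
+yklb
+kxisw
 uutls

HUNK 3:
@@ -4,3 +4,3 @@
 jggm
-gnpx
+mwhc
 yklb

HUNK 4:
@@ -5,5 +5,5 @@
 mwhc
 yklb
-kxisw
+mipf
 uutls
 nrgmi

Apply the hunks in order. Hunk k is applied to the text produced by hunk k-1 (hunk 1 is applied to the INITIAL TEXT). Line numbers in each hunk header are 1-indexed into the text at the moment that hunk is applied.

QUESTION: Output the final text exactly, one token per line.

Hunk 1: at line 1 remove [fltzz] add [yhk] -> 10 lines: sqyh yhk ctyzx jggm gnpx kut wiesq uutls nrgmi mxnj
Hunk 2: at line 5 remove [kut,wiesq] add [yklb,kxisw] -> 10 lines: sqyh yhk ctyzx jggm gnpx yklb kxisw uutls nrgmi mxnj
Hunk 3: at line 4 remove [gnpx] add [mwhc] -> 10 lines: sqyh yhk ctyzx jggm mwhc yklb kxisw uutls nrgmi mxnj
Hunk 4: at line 5 remove [kxisw] add [mipf] -> 10 lines: sqyh yhk ctyzx jggm mwhc yklb mipf uutls nrgmi mxnj

Answer: sqyh
yhk
ctyzx
jggm
mwhc
yklb
mipf
uutls
nrgmi
mxnj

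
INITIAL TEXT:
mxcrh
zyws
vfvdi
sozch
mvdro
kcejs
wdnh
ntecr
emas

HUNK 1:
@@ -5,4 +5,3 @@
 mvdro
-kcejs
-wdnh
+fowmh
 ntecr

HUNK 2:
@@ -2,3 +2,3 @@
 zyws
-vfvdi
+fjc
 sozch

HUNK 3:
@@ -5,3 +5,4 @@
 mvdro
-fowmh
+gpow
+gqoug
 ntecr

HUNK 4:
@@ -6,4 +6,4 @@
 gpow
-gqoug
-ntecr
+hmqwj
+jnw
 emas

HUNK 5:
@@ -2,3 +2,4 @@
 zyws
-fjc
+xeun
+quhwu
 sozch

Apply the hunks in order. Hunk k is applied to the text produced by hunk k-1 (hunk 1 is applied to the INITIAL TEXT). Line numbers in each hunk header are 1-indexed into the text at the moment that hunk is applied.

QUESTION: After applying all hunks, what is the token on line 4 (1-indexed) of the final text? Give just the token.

Answer: quhwu

Derivation:
Hunk 1: at line 5 remove [kcejs,wdnh] add [fowmh] -> 8 lines: mxcrh zyws vfvdi sozch mvdro fowmh ntecr emas
Hunk 2: at line 2 remove [vfvdi] add [fjc] -> 8 lines: mxcrh zyws fjc sozch mvdro fowmh ntecr emas
Hunk 3: at line 5 remove [fowmh] add [gpow,gqoug] -> 9 lines: mxcrh zyws fjc sozch mvdro gpow gqoug ntecr emas
Hunk 4: at line 6 remove [gqoug,ntecr] add [hmqwj,jnw] -> 9 lines: mxcrh zyws fjc sozch mvdro gpow hmqwj jnw emas
Hunk 5: at line 2 remove [fjc] add [xeun,quhwu] -> 10 lines: mxcrh zyws xeun quhwu sozch mvdro gpow hmqwj jnw emas
Final line 4: quhwu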